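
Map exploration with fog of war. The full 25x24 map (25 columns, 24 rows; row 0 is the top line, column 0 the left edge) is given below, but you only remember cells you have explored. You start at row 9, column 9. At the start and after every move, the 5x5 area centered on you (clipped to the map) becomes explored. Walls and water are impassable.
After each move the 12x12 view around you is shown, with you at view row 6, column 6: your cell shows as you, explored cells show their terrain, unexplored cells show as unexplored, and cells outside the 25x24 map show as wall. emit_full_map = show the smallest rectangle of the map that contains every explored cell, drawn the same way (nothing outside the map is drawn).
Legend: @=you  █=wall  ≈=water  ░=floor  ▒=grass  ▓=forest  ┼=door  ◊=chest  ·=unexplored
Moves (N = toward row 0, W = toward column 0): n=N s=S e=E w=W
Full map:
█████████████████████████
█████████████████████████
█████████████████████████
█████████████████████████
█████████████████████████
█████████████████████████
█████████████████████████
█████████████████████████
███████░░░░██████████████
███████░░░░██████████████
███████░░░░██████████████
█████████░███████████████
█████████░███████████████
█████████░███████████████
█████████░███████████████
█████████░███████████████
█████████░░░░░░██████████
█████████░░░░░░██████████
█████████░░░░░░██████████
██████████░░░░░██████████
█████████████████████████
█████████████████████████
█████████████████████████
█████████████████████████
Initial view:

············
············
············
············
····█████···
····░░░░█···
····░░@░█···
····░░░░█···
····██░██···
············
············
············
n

············
············
············
············
····█████···
····█████···
····░░@░█···
····░░░░█···
····░░░░█···
····██░██···
············
············

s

············
············
············
····█████···
····█████···
····░░░░█···
····░░@░█···
····░░░░█···
····██░██···
············
············
············

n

············
············
············
············
····█████···
····█████···
····░░@░█···
····░░░░█···
····░░░░█···
····██░██···
············
············

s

············
············
············
····█████···
····█████···
····░░░░█···
····░░@░█···
····░░░░█···
····██░██···
············
············
············

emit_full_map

█████
█████
░░░░█
░░@░█
░░░░█
██░██


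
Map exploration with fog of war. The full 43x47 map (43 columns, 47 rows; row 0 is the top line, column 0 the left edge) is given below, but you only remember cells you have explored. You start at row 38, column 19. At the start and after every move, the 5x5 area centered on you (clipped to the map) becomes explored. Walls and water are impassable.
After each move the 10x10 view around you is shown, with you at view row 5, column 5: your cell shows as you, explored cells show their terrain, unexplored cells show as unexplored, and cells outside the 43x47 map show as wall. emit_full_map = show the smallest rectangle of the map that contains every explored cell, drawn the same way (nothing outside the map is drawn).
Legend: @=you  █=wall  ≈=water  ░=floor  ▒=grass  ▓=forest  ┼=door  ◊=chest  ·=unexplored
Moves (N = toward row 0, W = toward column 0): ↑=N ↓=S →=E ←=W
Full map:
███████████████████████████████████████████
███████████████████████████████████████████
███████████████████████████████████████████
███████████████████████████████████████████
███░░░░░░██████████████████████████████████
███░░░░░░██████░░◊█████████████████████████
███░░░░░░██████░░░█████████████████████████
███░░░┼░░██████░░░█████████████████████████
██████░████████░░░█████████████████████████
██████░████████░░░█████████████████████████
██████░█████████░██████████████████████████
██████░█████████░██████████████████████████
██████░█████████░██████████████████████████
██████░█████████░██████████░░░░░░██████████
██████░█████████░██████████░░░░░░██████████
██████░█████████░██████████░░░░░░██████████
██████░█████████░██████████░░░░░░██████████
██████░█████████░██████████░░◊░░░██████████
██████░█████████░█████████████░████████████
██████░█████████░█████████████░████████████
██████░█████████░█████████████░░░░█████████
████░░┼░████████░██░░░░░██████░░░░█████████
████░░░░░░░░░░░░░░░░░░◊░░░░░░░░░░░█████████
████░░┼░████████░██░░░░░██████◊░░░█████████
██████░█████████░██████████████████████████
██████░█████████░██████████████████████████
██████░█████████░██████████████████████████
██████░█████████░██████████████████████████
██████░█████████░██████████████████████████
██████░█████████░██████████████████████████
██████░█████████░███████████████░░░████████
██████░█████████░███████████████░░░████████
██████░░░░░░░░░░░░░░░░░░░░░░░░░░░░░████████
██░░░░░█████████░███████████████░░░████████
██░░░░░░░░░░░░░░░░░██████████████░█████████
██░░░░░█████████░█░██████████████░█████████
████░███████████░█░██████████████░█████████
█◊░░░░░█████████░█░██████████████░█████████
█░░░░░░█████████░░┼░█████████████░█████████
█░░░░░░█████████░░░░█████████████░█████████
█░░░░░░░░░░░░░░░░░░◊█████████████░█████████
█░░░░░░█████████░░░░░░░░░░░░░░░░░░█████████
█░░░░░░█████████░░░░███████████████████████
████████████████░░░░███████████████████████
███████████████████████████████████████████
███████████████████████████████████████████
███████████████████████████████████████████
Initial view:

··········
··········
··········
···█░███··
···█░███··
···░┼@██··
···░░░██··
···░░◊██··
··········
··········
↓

··········
··········
···█░███··
···█░███··
···░┼░██··
···░░@██··
···░░◊██··
···░░░░░··
··········
··········

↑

··········
··········
··········
···█░███··
···█░███··
···░┼@██··
···░░░██··
···░░◊██··
···░░░░░··
··········

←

··········
··········
··········
···░█░███·
···░█░███·
···░░@░██·
···░░░░██·
···░░░◊██·
····░░░░░·
··········

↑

··········
··········
··········
···░█░██··
···░█░███·
···░█@███·
···░░┼░██·
···░░░░██·
···░░░◊██·
····░░░░░·

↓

··········
··········
···░█░██··
···░█░███·
···░█░███·
···░░@░██·
···░░░░██·
···░░░◊██·
····░░░░░·
··········

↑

··········
··········
··········
···░█░██··
···░█░███·
···░█@███·
···░░┼░██·
···░░░░██·
···░░░◊██·
····░░░░░·

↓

··········
··········
···░█░██··
···░█░███·
···░█░███·
···░░@░██·
···░░░░██·
···░░░◊██·
····░░░░░·
··········

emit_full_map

░█░██·
░█░███
░█░███
░░@░██
░░░░██
░░░◊██
·░░░░░


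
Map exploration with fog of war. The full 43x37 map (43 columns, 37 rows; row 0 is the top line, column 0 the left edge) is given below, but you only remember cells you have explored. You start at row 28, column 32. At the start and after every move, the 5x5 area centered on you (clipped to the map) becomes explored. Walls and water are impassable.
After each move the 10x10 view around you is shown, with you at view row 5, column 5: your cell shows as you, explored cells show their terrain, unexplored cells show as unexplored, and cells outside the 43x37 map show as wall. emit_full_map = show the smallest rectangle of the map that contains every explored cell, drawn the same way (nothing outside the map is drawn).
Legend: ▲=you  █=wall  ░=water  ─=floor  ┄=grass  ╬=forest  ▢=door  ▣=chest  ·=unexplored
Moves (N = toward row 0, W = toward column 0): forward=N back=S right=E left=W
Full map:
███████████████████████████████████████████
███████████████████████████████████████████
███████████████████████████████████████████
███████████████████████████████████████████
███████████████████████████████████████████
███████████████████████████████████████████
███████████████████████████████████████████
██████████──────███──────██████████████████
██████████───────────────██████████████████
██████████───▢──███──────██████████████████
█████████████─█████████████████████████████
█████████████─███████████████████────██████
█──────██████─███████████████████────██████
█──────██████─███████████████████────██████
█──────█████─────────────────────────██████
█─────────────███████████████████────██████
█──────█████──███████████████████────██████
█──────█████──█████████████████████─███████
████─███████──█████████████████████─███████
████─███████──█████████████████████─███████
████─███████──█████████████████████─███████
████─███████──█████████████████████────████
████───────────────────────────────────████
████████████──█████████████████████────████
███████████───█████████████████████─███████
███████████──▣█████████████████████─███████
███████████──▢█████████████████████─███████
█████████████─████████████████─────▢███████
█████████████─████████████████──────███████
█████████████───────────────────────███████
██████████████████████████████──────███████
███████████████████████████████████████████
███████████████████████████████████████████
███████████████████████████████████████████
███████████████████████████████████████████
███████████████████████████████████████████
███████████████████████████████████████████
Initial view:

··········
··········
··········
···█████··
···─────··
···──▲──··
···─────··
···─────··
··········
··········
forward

··········
··········
··········
···█████··
···█████··
···──▲──··
···─────··
···─────··
···─────··
··········

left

··········
··········
··········
···██████·
···██████·
···█─▲───·
···█─────·
···──────·
····─────·
··········

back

··········
··········
···██████·
···██████·
···█─────·
···█─▲───·
···──────·
···█─────·
··········
··········

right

··········
··········
··██████··
··██████··
··█─────··
··█──▲──··
··──────··
··█─────··
··········
··········

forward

··········
··········
··········
··██████··
··██████··
··█──▲──··
··█─────··
··──────··
··█─────··
··········

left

··········
··········
··········
···██████·
···██████·
···█─▲───·
···█─────·
···──────·
···█─────·
··········

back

··········
··········
···██████·
···██████·
···█─────·
···█─▲───·
···──────·
···█─────·
··········
··········

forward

··········
··········
··········
···██████·
···██████·
···█─▲───·
···█─────·
···──────·
···█─────·
··········

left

··········
··········
··········
···███████
···███████
···██▲────
···██─────
···───────
····█─────
··········

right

··········
··········
··········
··███████·
··███████·
··██─▲───·
··██─────·
··───────·
···█─────·
··········

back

··········
··········
··███████·
··███████·
··██─────·
··██─▲───·
··───────·
···█─────·
··········
··········

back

··········
··███████·
··███████·
··██─────·
··██─────·
··───▲───·
···█─────·
···█████··
··········
··········

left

··········
···███████
···███████
···██─────
···██─────
···──▲────
···██─────
···██████·
··········
··········

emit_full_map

███████
███████
██─────
██─────
──▲────
██─────
██████·

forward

··········
··········
···███████
···███████
···██─────
···██▲────
···───────
···██─────
···██████·
··········

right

··········
··········
··███████·
··███████·
··██─────·
··██─▲───·
··───────·
··██─────·
··██████··
··········

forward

··········
··········
··········
··███████·
··███████·
··██─▲───·
··██─────·
··───────·
··██─────·
··██████··

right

··········
··········
··········
·███████··
·███████··
·██──▲──··
·██─────··
·───────··
·██─────··
·██████···

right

··········
··········
··········
███████─··
███████─··
██───▲─▢··
██──────··
────────··
██─────···
██████····

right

··········
··········
··········
██████─█··
██████─█··
█────▲▢█··
█──────█··
───────█··
█─────····
█████·····

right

··········
··········
··········
█████─██··
█████─██··
─────▲██··
──────██··
──────██··
─────·····
████······

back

··········
··········
█████─██··
█████─██··
─────▢██··
─────▲██··
──────██··
──────██··
████······
··········

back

··········
█████─██··
█████─██··
─────▢██··
──────██··
─────▲██··
──────██··
████████··
··········
··········

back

█████─██··
█████─██··
─────▢██··
──────██··
──────██··
─────▲██··
████████··
···█████··
··········
··········

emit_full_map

███████─██
███████─██
██─────▢██
██──────██
────────██
██─────▲██
██████████
·····█████

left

██████─██·
██████─██·
█─────▢██·
█──────██·
───────██·
█────▲─██·
█████████·
···██████·
··········
··········

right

█████─██··
█████─██··
─────▢██··
──────██··
──────██··
─────▲██··
████████··
··██████··
··········
··········

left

██████─██·
██████─██·
█─────▢██·
█──────██·
───────██·
█────▲─██·
█████████·
···██████·
··········
··········

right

█████─██··
█████─██··
─────▢██··
──────██··
──────██··
─────▲██··
████████··
··██████··
··········
··········

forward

··········
█████─██··
█████─██··
─────▢██··
──────██··
─────▲██··
──────██··
████████··
··██████··
··········


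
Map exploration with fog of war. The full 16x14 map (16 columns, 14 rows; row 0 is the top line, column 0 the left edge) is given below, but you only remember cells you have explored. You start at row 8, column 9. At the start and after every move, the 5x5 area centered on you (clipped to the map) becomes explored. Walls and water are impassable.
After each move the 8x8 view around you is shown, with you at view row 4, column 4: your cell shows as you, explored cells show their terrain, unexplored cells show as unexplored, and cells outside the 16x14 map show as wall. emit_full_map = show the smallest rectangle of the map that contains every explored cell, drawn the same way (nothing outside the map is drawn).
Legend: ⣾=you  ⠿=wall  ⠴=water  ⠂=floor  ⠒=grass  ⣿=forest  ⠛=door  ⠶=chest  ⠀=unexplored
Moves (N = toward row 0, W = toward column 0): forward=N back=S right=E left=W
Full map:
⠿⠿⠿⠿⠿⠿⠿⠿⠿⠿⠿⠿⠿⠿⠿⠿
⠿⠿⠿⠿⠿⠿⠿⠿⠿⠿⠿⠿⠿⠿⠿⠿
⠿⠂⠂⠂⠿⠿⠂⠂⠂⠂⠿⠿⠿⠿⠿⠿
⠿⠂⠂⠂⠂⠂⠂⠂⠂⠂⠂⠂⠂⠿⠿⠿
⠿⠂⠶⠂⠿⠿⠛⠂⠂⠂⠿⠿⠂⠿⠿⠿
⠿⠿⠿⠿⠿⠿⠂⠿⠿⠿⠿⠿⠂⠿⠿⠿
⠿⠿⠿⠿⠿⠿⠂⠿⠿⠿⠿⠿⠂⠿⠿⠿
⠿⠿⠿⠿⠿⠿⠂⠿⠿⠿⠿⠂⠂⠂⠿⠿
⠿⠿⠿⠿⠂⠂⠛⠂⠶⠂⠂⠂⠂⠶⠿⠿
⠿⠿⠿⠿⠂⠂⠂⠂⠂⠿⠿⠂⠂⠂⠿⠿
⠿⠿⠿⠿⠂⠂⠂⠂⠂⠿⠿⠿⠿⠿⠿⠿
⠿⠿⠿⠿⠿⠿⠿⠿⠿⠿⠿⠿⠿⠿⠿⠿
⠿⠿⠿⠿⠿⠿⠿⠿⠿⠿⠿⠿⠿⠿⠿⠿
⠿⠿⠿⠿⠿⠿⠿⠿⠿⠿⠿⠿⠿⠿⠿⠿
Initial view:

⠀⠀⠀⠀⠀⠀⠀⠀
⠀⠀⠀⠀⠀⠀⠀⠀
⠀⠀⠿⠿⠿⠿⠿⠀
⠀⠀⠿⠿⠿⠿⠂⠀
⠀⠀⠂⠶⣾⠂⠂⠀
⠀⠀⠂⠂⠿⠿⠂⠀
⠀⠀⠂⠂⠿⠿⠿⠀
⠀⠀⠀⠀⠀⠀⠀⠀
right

⠀⠀⠀⠀⠀⠀⠀⠀
⠀⠀⠀⠀⠀⠀⠀⠀
⠀⠿⠿⠿⠿⠿⠂⠀
⠀⠿⠿⠿⠿⠂⠂⠀
⠀⠂⠶⠂⣾⠂⠂⠀
⠀⠂⠂⠿⠿⠂⠂⠀
⠀⠂⠂⠿⠿⠿⠿⠀
⠀⠀⠀⠀⠀⠀⠀⠀

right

⠀⠀⠀⠀⠀⠀⠀⠀
⠀⠀⠀⠀⠀⠀⠀⠀
⠿⠿⠿⠿⠿⠂⠿⠀
⠿⠿⠿⠿⠂⠂⠂⠀
⠂⠶⠂⠂⣾⠂⠶⠀
⠂⠂⠿⠿⠂⠂⠂⠀
⠂⠂⠿⠿⠿⠿⠿⠀
⠀⠀⠀⠀⠀⠀⠀⠀

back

⠀⠀⠀⠀⠀⠀⠀⠀
⠿⠿⠿⠿⠿⠂⠿⠀
⠿⠿⠿⠿⠂⠂⠂⠀
⠂⠶⠂⠂⠂⠂⠶⠀
⠂⠂⠿⠿⣾⠂⠂⠀
⠂⠂⠿⠿⠿⠿⠿⠀
⠀⠀⠿⠿⠿⠿⠿⠀
⠀⠀⠀⠀⠀⠀⠀⠀

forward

⠀⠀⠀⠀⠀⠀⠀⠀
⠀⠀⠀⠀⠀⠀⠀⠀
⠿⠿⠿⠿⠿⠂⠿⠀
⠿⠿⠿⠿⠂⠂⠂⠀
⠂⠶⠂⠂⣾⠂⠶⠀
⠂⠂⠿⠿⠂⠂⠂⠀
⠂⠂⠿⠿⠿⠿⠿⠀
⠀⠀⠿⠿⠿⠿⠿⠀

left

⠀⠀⠀⠀⠀⠀⠀⠀
⠀⠀⠀⠀⠀⠀⠀⠀
⠀⠿⠿⠿⠿⠿⠂⠿
⠀⠿⠿⠿⠿⠂⠂⠂
⠀⠂⠶⠂⣾⠂⠂⠶
⠀⠂⠂⠿⠿⠂⠂⠂
⠀⠂⠂⠿⠿⠿⠿⠿
⠀⠀⠀⠿⠿⠿⠿⠿

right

⠀⠀⠀⠀⠀⠀⠀⠀
⠀⠀⠀⠀⠀⠀⠀⠀
⠿⠿⠿⠿⠿⠂⠿⠀
⠿⠿⠿⠿⠂⠂⠂⠀
⠂⠶⠂⠂⣾⠂⠶⠀
⠂⠂⠿⠿⠂⠂⠂⠀
⠂⠂⠿⠿⠿⠿⠿⠀
⠀⠀⠿⠿⠿⠿⠿⠀

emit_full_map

⠿⠿⠿⠿⠿⠂⠿
⠿⠿⠿⠿⠂⠂⠂
⠂⠶⠂⠂⣾⠂⠶
⠂⠂⠿⠿⠂⠂⠂
⠂⠂⠿⠿⠿⠿⠿
⠀⠀⠿⠿⠿⠿⠿

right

⠀⠀⠀⠀⠀⠀⠀⠀
⠀⠀⠀⠀⠀⠀⠀⠀
⠿⠿⠿⠿⠂⠿⠿⠀
⠿⠿⠿⠂⠂⠂⠿⠀
⠶⠂⠂⠂⣾⠶⠿⠀
⠂⠿⠿⠂⠂⠂⠿⠀
⠂⠿⠿⠿⠿⠿⠿⠀
⠀⠿⠿⠿⠿⠿⠀⠀

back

⠀⠀⠀⠀⠀⠀⠀⠀
⠿⠿⠿⠿⠂⠿⠿⠀
⠿⠿⠿⠂⠂⠂⠿⠀
⠶⠂⠂⠂⠂⠶⠿⠀
⠂⠿⠿⠂⣾⠂⠿⠀
⠂⠿⠿⠿⠿⠿⠿⠀
⠀⠿⠿⠿⠿⠿⠿⠀
⠀⠀⠀⠀⠀⠀⠀⠀

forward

⠀⠀⠀⠀⠀⠀⠀⠀
⠀⠀⠀⠀⠀⠀⠀⠀
⠿⠿⠿⠿⠂⠿⠿⠀
⠿⠿⠿⠂⠂⠂⠿⠀
⠶⠂⠂⠂⣾⠶⠿⠀
⠂⠿⠿⠂⠂⠂⠿⠀
⠂⠿⠿⠿⠿⠿⠿⠀
⠀⠿⠿⠿⠿⠿⠿⠀

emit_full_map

⠿⠿⠿⠿⠿⠂⠿⠿
⠿⠿⠿⠿⠂⠂⠂⠿
⠂⠶⠂⠂⠂⣾⠶⠿
⠂⠂⠿⠿⠂⠂⠂⠿
⠂⠂⠿⠿⠿⠿⠿⠿
⠀⠀⠿⠿⠿⠿⠿⠿


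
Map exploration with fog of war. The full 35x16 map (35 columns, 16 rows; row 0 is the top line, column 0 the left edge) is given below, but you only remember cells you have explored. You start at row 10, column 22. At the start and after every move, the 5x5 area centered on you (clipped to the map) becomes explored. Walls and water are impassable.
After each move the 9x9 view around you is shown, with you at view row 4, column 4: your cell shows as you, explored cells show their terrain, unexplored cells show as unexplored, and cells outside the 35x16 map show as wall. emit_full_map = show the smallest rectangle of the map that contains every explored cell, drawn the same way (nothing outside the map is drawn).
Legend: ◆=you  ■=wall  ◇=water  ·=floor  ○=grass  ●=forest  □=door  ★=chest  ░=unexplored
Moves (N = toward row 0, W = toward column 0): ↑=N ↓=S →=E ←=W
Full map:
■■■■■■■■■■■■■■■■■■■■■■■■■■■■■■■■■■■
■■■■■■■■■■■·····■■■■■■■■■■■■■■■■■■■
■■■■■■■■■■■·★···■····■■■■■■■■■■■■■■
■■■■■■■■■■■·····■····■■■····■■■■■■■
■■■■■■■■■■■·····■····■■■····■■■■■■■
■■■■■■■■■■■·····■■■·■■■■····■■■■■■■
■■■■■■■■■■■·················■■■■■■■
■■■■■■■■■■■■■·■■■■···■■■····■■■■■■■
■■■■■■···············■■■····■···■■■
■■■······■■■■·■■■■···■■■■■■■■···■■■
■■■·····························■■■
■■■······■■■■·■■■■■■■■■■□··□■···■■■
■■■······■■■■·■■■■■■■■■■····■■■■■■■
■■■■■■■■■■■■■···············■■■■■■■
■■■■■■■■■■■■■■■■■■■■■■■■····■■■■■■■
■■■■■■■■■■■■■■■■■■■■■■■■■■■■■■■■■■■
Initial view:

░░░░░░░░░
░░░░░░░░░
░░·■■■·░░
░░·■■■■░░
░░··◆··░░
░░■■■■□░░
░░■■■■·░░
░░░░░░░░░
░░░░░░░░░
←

░░░░░░░░░
░░░░░░░░░
░░··■■■·░
░░··■■■■░
░░··◆···░
░░■■■■■□░
░░■■■■■·░
░░░░░░░░░
░░░░░░░░░

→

░░░░░░░░░
░░░░░░░░░
░··■■■·░░
░··■■■■░░
░···◆··░░
░■■■■■□░░
░■■■■■·░░
░░░░░░░░░
░░░░░░░░░

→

░░░░░░░░░
░░░░░░░░░
··■■■··░░
··■■■■■░░
····◆··░░
■■■■■□·░░
■■■■■··░░
░░░░░░░░░
░░░░░░░░░

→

░░░░░░░░░
░░░░░░░░░
·■■■···░░
·■■■■■■░░
····◆··░░
■■■■□··░░
■■■■···░░
░░░░░░░░░
░░░░░░░░░

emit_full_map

··■■■···
··■■■■■■
·····◆··
■■■■■□··
■■■■■···

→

░░░░░░░░░
░░░░░░░░░
■■■····░░
■■■■■■■░░
····◆··░░
■■■□··□░░
■■■····░░
░░░░░░░░░
░░░░░░░░░

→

░░░░░░░░░
░░░░░░░░░
■■····■░░
■■■■■■■░░
····◆··░░
■■□··□■░░
■■····■░░
░░░░░░░░░
░░░░░░░░░

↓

░░░░░░░░░
■■····■░░
■■■■■■■░░
·······░░
■■□·◆□■░░
■■····■░░
░░····■░░
░░░░░░░░░
░░░░░░░░░

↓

■■····■░░
■■■■■■■░░
·······░░
■■□··□■░░
■■··◆·■░░
░░····■░░
░░····■░░
░░░░░░░░░
■■■■■■■■■

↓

■■■■■■■░░
·······░░
■■□··□■░░
■■····■░░
░░··◆·■░░
░░····■░░
░░■■■■■░░
■■■■■■■■■
■■■■■■■■■

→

■■■■■■░░░
······░░░
■□··□■·░░
■····■■░░
░···◆■■░░
░····■■░░
░■■■■■■░░
■■■■■■■■■
■■■■■■■■■

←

■■■■■■■░░
·······░░
■■□··□■·░
■■····■■░
░░··◆·■■░
░░····■■░
░░■■■■■■░
■■■■■■■■■
■■■■■■■■■

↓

·······░░
■■□··□■·░
■■····■■░
░░····■■░
░░··◆·■■░
░░■■■■■■░
■■■■■■■■■
■■■■■■■■■
■■■■■■■■■

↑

■■■■■■■░░
·······░░
■■□··□■·░
■■····■■░
░░··◆·■■░
░░····■■░
░░■■■■■■░
■■■■■■■■■
■■■■■■■■■

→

■■■■■■░░░
······░░░
■□··□■·░░
■····■■░░
░···◆■■░░
░····■■░░
░■■■■■■░░
■■■■■■■■■
■■■■■■■■■


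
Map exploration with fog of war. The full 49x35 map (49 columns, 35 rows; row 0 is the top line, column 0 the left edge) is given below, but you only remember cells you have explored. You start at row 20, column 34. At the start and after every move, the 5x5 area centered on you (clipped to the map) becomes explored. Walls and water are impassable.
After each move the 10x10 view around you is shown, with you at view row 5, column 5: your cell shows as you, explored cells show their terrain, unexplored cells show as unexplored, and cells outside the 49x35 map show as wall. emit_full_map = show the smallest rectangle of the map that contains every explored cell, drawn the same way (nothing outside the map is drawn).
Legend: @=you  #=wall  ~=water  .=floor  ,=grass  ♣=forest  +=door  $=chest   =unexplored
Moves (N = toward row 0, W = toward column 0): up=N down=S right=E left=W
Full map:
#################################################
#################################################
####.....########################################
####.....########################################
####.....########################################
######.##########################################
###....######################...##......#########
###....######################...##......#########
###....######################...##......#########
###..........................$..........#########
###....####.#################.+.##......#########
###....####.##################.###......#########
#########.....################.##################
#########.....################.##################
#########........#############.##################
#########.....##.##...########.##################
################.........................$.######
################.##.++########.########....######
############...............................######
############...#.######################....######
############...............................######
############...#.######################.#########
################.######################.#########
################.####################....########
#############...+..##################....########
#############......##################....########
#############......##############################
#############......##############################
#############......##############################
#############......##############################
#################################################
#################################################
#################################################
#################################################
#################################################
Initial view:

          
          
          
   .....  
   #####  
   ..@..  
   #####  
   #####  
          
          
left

          
          
          
   ...... 
   ###### 
   ..@... 
   ###### 
   ###### 
          
          

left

          
          
          
   .......
   #######
   ..@....
   #######
   #######
          
          

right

          
          
          
  ....... 
  ####### 
  ...@... 
  ####### 
  ####### 
          
          

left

          
          
          
   .......
   #######
   ..@....
   #######
   #######
          
          

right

          
          
          
  ....... 
  ####### 
  ...@... 
  ####### 
  ####### 
          
          
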